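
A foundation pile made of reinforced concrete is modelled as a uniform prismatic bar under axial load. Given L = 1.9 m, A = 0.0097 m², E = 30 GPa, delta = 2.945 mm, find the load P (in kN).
Model: a uniform prismatic bar under axial load, so delta = (P·L) / (A·E).
Solve for P: P = (delta·A·E) / L.
Convert to SI units:
  E = 30 GPa = 3 × 10¹⁰ Pa
  delta = 2.945 mm = 0.002945 m
Substitute:
  P = (0.002945 × 0.0097 × (3 × 10¹⁰)) / 1.9
  P = 451000 N
Convert: P = 451000 N = 451 kN
Final answer: P = 451 kN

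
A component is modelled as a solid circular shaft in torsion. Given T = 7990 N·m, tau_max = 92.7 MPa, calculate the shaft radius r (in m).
Model: a solid circular shaft in torsion, so tau_max = (2·T) / (π·r^3).
Solve for r: r = ((2·T) / (π·tau_max))^(1/3).
Convert to SI units:
  tau_max = 92.7 MPa = 9.27 × 10⁷ Pa
Substitute:
  r = ((2 × 7990) / (π × (9.27 × 10⁷)))^(1/3)
  r = 0.038 m
Final answer: r = 0.038 m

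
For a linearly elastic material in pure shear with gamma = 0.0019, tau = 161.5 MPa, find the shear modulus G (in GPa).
Model: a linearly elastic material in pure shear, so tau = G·gamma.
Solve for G: G = tau / gamma.
Convert to SI units:
  tau = 161.5 MPa = 1.615 × 10⁸ Pa
Substitute:
  G = (1.615 × 10⁸) / 0.0019
  G = 8.5 × 10¹⁰ Pa
Convert: G = 8.5 × 10¹⁰ Pa = 85 GPa
Final answer: G = 85 GPa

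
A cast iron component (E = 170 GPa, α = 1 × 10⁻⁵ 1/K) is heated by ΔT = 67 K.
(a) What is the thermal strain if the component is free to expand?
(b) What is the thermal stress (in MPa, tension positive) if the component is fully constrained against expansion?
(a) Free thermal strain ε_th = α·ΔT = (1 × 10⁻⁵) × 67 = 0.00067
(b) Fully constrained, the expansion is suppressed, so σ = -E·α·ΔT. Convert E = 170 GPa = 1.7 × 10¹¹ Pa.
  σ = -(1.7 × 10¹¹) × (1 × 10⁻⁵) × 67 = -1.139 × 10⁸ Pa = -113.9 MPa (compressive)
Final answer: (a) ε_th = 0.00067, (b) σ = -113.9 MPa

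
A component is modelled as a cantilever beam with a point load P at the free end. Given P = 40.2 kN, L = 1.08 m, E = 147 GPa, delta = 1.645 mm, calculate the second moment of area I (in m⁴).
Model: a cantilever beam with a point load P at the free end, so delta = (P·L^3) / (3·E·I).
Solve for I: I = (P·L^3) / (3·delta·E).
Convert to SI units:
  P = 40.2 kN = 40200 N
  E = 147 GPa = 1.47 × 10¹¹ Pa
  delta = 1.645 mm = 0.001645 m
Substitute:
  I = (40200 × 1.08^3) / (3 × 0.001645 × (1.47 × 10¹¹))
  I = 6.981 × 10⁻⁵ m⁴
Final answer: I = 6.981 × 10⁻⁵ m⁴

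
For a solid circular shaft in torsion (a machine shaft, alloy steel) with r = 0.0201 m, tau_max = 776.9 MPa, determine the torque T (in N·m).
Model: a solid circular shaft in torsion, so tau_max = (2·T) / (π·r^3).
Solve for T: T = (π·tau_max·r^3) / 2.
Convert to SI units:
  tau_max = 776.9 MPa = 7.769 × 10⁸ Pa
Substitute:
  T = (π × (7.769 × 10⁸) × 0.0201^3) / 2
  T = 9910 N·m
Final answer: T = 9910 N·m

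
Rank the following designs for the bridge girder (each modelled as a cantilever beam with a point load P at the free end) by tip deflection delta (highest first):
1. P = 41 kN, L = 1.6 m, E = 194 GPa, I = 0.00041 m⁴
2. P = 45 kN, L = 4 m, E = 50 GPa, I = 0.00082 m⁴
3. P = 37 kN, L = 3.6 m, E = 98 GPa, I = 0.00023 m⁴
Model: a cantilever beam with a point load P at the free end, so delta = (P·L^3) / (3·E·I) (SI units).
  Case 1: delta = (41000 × 1.6^3) / (3 × (1.94 × 10¹¹) × 0.00041) = 0.0007038 m = 0.7038 mm
  Case 2: delta = (45000 × 4^3) / (3 × (5 × 10¹⁰) × 0.00082) = 0.02341 m = 23.41 mm
  Case 3: delta = (37000 × 3.6^3) / (3 × (9.8 × 10¹⁰) × 0.00023) = 0.02553 m = 25.53 mm
Ordering: 25.53 mm (case 3) > 23.41 mm (case 2) > 0.7038 mm (case 1)
Final answer: 3, 2, 1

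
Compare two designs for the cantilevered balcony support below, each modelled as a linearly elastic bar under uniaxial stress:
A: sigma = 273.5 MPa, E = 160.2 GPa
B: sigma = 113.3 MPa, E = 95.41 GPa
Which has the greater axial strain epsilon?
Model: a linearly elastic bar under uniaxial stress, so epsilon = sigma / E (SI units).
  A: epsilon = (2.735 × 10⁸) / (1.602 × 10¹¹) = 0.001707
  B: epsilon = (1.133 × 10⁸) / (9.541 × 10¹⁰) = 0.001188
0.001707 > 0.001188, so A is larger.
Final answer: A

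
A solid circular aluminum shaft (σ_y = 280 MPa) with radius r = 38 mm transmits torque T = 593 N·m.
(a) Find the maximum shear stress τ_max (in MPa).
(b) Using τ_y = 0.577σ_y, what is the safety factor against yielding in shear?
(a) For a solid circular shaft, τ_max = T·r/J with J = π·r^4/2, i.e. τ_max = 2·T / (π·r^3). Convert r = 38 mm = 0.038 m.
  τ_max = (2 × 593) / (π × 0.038^3) = 6.88 × 10⁶ Pa = 6.88 MPa
(b) τ_y = 0.577 × 280 = 161.56 MPa
  SF = τ_y/τ_max = 161.56 / 6.88 = 23.48
Final answer: (a) τ_max = 6.88 MPa, (b) SF = 23.48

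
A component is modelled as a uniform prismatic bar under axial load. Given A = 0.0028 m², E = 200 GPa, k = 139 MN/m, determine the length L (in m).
Model: a uniform prismatic bar under axial load, so k = (A·E) / L.
Solve for L: L = (A·E) / k.
Convert to SI units:
  E = 200 GPa = 2 × 10¹¹ Pa
  k = 139 MN/m = 1.39 × 10⁸ N/m
Substitute:
  L = (0.0028 × (2 × 10¹¹)) / (1.39 × 10⁸)
  L = 4.029 m
Final answer: L = 4.029 m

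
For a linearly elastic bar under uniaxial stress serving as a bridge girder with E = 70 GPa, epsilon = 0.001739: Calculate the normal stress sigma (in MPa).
Model: a linearly elastic bar under uniaxial stress, so sigma = E·epsilon.
Convert to SI units:
  E = 70 GPa = 7 × 10¹⁰ Pa
Substitute:
  sigma = (7 × 10¹⁰) × 0.001739
  sigma = 1.217 × 10⁸ Pa
Convert: sigma = 1.217 × 10⁸ Pa = 121.7 MPa
Final answer: sigma = 121.7 MPa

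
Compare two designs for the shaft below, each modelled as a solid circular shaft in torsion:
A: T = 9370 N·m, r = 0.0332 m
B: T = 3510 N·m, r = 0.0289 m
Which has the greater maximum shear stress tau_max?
Model: a solid circular shaft in torsion, so tau_max = (2·T) / (π·r^3) (SI units).
  A: tau_max = (2 × 9370) / (π × 0.0332^3) = 1.63 × 10⁸ Pa = 163 MPa
  B: tau_max = (2 × 3510) / (π × 0.0289^3) = 9.257 × 10⁷ Pa = 92.57 MPa
163 MPa > 92.57 MPa, so A is larger.
Final answer: A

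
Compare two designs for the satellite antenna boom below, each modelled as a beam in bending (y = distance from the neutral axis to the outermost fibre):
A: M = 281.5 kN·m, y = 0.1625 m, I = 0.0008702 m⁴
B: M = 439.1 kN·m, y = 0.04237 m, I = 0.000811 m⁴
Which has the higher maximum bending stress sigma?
Model: a beam in bending (y = distance from the neutral axis to the outermost fibre), so sigma = (M·y) / I (SI units).
  A: sigma = (281500 × 0.1625) / 0.0008702 = 5.257 × 10⁷ Pa = 52.57 MPa
  B: sigma = (439100 × 0.04237) / 0.000811 = 2.294 × 10⁷ Pa = 22.94 MPa
52.57 MPa > 22.94 MPa, so A is larger.
Final answer: A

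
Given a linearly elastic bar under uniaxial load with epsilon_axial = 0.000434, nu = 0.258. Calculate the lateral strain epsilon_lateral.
Model: a linearly elastic bar under uniaxial load, so epsilon_lateral = -nu·epsilon_axial.
Substitute:
  epsilon_lateral = -(0.258 × 0.000434)
  epsilon_lateral = -0.000112
Final answer: epsilon_lateral = -0.000112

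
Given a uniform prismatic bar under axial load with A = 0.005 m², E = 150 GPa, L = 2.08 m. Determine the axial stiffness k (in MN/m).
Model: a uniform prismatic bar under axial load, so k = (A·E) / L.
Convert to SI units:
  E = 150 GPa = 1.5 × 10¹¹ Pa
Substitute:
  k = (0.005 × (1.5 × 10¹¹)) / 2.08
  k = 3.606 × 10⁸ N/m
Convert: k = 3.606 × 10⁸ N/m = 360.6 MN/m
Final answer: k = 360.6 MN/m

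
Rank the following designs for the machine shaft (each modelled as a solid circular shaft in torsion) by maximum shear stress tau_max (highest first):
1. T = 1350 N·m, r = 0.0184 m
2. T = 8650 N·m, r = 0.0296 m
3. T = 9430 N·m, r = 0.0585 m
Model: a solid circular shaft in torsion, so tau_max = (2·T) / (π·r^3) (SI units).
  Case 1: tau_max = (2 × 1350) / (π × 0.0184^3) = 1.38 × 10⁸ Pa = 138 MPa
  Case 2: tau_max = (2 × 8650) / (π × 0.0296^3) = 2.123 × 10⁸ Pa = 212.3 MPa
  Case 3: tau_max = (2 × 9430) / (π × 0.0585^3) = 2.999 × 10⁷ Pa = 29.99 MPa
Ordering: 212.3 MPa (case 2) > 138 MPa (case 1) > 29.99 MPa (case 3)
Final answer: 2, 1, 3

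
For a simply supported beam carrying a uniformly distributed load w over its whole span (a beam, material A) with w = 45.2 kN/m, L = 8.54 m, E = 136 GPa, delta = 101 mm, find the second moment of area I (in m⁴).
Model: a simply supported beam carrying a uniformly distributed load w over its whole span, so delta = (5·w·L^4) / (384·E·I).
Solve for I: I = (5·w·L^4) / (384·delta·E).
Convert to SI units:
  w = 45.2 kN/m = 45200 N/m
  E = 136 GPa = 1.36 × 10¹¹ Pa
  delta = 101 mm = 0.101 m
Substitute:
  I = (5 × 45200 × 8.54^4) / (384 × 0.101 × (1.36 × 10¹¹))
  I = 0.0002279 m⁴
Final answer: I = 0.0002279 m⁴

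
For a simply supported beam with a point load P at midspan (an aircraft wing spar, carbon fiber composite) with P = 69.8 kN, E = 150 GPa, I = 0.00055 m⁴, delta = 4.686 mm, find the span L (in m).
Model: a simply supported beam with a point load P at midspan, so delta = (P·L^3) / (48·E·I).
Solve for L: L = ((48·delta·E·I) / P)^(1/3).
Convert to SI units:
  P = 69.8 kN = 69800 N
  E = 150 GPa = 1.5 × 10¹¹ Pa
  delta = 4.686 mm = 0.004686 m
Substitute:
  L = ((48 × 0.004686 × (1.5 × 10¹¹) × 0.00055) / 69800)^(1/3)
  L = 6.43 m
Final answer: L = 6.43 m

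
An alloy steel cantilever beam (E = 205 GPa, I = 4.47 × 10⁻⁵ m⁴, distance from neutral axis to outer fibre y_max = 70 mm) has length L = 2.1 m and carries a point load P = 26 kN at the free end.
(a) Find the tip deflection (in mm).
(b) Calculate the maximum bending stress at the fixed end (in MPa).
(a) Tip deflection of a cantilever with an end point load: δ = P·L^3 / (3·E·I). Convert P = 26 kN = 26000 N, E = 205 GPa = 2.05 × 10¹¹ Pa.
  δ = (26000 × 2.1^3) / (3 × (2.05 × 10¹¹) × (4.47 × 10⁻⁵)) = 0.008759 m = 8.759 mm
(b) Maximum bending moment at the fixed end: M = P·L = 26000 × 2.1 = 54600 N·m. Convert y_max = 70 mm = 0.07 m.
  σ = M·y_max / I = (54600 × 0.07) / (4.47 × 10⁻⁵) = 8.55 × 10⁷ Pa = 85.5 MPa
Final answer: (a) δ = 8.759 mm, (b) σ = 85.5 MPa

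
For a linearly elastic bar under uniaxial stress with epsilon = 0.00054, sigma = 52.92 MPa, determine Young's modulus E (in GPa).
Model: a linearly elastic bar under uniaxial stress, so sigma = E·epsilon.
Solve for E: E = sigma / epsilon.
Convert to SI units:
  sigma = 52.92 MPa = 5.292 × 10⁷ Pa
Substitute:
  E = (5.292 × 10⁷) / 0.00054
  E = 9.8 × 10¹⁰ Pa
Convert: E = 9.8 × 10¹⁰ Pa = 98 GPa
Final answer: E = 98 GPa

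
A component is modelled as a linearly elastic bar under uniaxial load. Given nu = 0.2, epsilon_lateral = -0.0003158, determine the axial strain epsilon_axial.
Model: a linearly elastic bar under uniaxial load, so epsilon_lateral = -nu·epsilon_axial.
Solve for epsilon_axial: epsilon_axial = -epsilon_lateral / nu.
Substitute:
  epsilon_axial = -(-0.0003158) / 0.2
  epsilon_axial = 0.001579
Final answer: epsilon_axial = 0.001579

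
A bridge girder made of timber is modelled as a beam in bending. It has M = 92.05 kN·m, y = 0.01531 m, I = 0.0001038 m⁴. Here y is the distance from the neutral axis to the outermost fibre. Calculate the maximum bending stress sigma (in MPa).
Model: a beam in bending, so sigma = (M·y) / I.
Convert to SI units:
  M = 92.05 kN·m = 92050 N·m
Substitute:
  sigma = (92050 × 0.01531) / 0.0001038
  sigma = 1.358 × 10⁷ Pa
Convert: sigma = 1.358 × 10⁷ Pa = 13.58 MPa
Final answer: sigma = 13.58 MPa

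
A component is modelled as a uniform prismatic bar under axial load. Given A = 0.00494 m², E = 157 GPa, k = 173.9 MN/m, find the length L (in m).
Model: a uniform prismatic bar under axial load, so k = (A·E) / L.
Solve for L: L = (A·E) / k.
Convert to SI units:
  E = 157 GPa = 1.57 × 10¹¹ Pa
  k = 173.9 MN/m = 1.739 × 10⁸ N/m
Substitute:
  L = (0.00494 × (1.57 × 10¹¹)) / (1.739 × 10⁸)
  L = 4.46 m
Final answer: L = 4.46 m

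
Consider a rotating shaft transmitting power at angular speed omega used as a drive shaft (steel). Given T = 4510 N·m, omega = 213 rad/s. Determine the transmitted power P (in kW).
Model: a rotating shaft transmitting power at angular speed omega, so P = T·omega.
Substitute:
  P = 4510 × 213
  P = 960600 W
Convert: P = 960600 W = 960.6 kW
Final answer: P = 960.6 kW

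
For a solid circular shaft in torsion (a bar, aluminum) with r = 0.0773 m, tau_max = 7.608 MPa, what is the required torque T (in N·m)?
Model: a solid circular shaft in torsion, so tau_max = (2·T) / (π·r^3).
Solve for T: T = (π·tau_max·r^3) / 2.
Convert to SI units:
  tau_max = 7.608 MPa = 7.608 × 10⁶ Pa
Substitute:
  T = (π × (7.608 × 10⁶) × 0.0773^3) / 2
  T = 5520 N·m
Final answer: T = 5520 N·m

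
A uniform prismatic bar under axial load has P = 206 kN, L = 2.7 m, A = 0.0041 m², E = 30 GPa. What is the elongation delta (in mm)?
Model: a uniform prismatic bar under axial load, so delta = (P·L) / (A·E).
Convert to SI units:
  P = 206 kN = 206000 N
  E = 30 GPa = 3 × 10¹⁰ Pa
Substitute:
  delta = (206000 × 2.7) / (0.0041 × (3 × 10¹⁰))
  delta = 0.004522 m
Convert: delta = 0.004522 m = 4.522 mm
Final answer: delta = 4.522 mm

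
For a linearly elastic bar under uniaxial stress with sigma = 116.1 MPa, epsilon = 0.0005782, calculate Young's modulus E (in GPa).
Model: a linearly elastic bar under uniaxial stress, so epsilon = sigma / E.
Solve for E: E = sigma / epsilon.
Convert to SI units:
  sigma = 116.1 MPa = 1.161 × 10⁸ Pa
Substitute:
  E = (1.161 × 10⁸) / 0.0005782
  E = 2.008 × 10¹¹ Pa
Convert: E = 2.008 × 10¹¹ Pa = 200.8 GPa
Final answer: E = 200.8 GPa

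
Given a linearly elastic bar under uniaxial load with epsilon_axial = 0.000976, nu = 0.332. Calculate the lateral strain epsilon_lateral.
Model: a linearly elastic bar under uniaxial load, so epsilon_lateral = -nu·epsilon_axial.
Substitute:
  epsilon_lateral = -(0.332 × 0.000976)
  epsilon_lateral = -0.000324
Final answer: epsilon_lateral = -0.000324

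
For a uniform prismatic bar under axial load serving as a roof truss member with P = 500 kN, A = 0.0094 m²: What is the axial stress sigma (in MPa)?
Model: a uniform prismatic bar under axial load, so sigma = P / A.
Convert to SI units:
  P = 500 kN = 500000 N
Substitute:
  sigma = 500000 / 0.0094
  sigma = 5.319 × 10⁷ Pa
Convert: sigma = 5.319 × 10⁷ Pa = 53.19 MPa
Final answer: sigma = 53.19 MPa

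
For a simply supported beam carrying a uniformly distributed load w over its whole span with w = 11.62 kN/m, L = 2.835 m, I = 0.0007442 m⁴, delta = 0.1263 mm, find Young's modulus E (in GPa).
Model: a simply supported beam carrying a uniformly distributed load w over its whole span, so delta = (5·w·L^4) / (384·E·I).
Solve for E: E = (5·w·L^4) / (384·delta·I).
Convert to SI units:
  w = 11.62 kN/m = 11620 N/m
  delta = 0.1263 mm = 0.0001263 m
Substitute:
  E = (5 × 11620 × 2.835^4) / (384 × 0.0001263 × 0.0007442)
  E = 1.04 × 10¹¹ Pa
Convert: E = 1.04 × 10¹¹ Pa = 104 GPa
Final answer: E = 104 GPa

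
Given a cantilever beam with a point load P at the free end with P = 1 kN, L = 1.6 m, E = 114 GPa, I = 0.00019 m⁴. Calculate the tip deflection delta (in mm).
Model: a cantilever beam with a point load P at the free end, so delta = (P·L^3) / (3·E·I).
Convert to SI units:
  P = 1 kN = 1000 N
  E = 114 GPa = 1.14 × 10¹¹ Pa
Substitute:
  delta = (1000 × 1.6^3) / (3 × (1.14 × 10¹¹) × 0.00019)
  delta = 6.303 × 10⁻⁵ m
Convert: delta = 6.303 × 10⁻⁵ m = 0.06303 mm
Final answer: delta = 0.06303 mm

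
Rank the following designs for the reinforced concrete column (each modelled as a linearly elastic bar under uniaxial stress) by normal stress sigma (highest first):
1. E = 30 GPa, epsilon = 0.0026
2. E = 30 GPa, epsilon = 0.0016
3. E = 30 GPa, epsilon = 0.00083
Model: a linearly elastic bar under uniaxial stress, so sigma = E·epsilon (SI units).
  Case 1: sigma = (3 × 10¹⁰) × 0.0026 = 7.8 × 10⁷ Pa = 78 MPa
  Case 2: sigma = (3 × 10¹⁰) × 0.0016 = 4.8 × 10⁷ Pa = 48 MPa
  Case 3: sigma = (3 × 10¹⁰) × 0.00083 = 2.49 × 10⁷ Pa = 24.9 MPa
Ordering: 78 MPa (case 1) > 48 MPa (case 2) > 24.9 MPa (case 3)
Final answer: 1, 2, 3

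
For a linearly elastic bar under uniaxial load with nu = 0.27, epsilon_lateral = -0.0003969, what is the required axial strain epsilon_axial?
Model: a linearly elastic bar under uniaxial load, so epsilon_lateral = -nu·epsilon_axial.
Solve for epsilon_axial: epsilon_axial = -epsilon_lateral / nu.
Substitute:
  epsilon_axial = -(-0.0003969) / 0.27
  epsilon_axial = 0.00147
Final answer: epsilon_axial = 0.00147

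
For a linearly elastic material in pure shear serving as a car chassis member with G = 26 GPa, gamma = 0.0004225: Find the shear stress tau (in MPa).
Model: a linearly elastic material in pure shear, so tau = G·gamma.
Convert to SI units:
  G = 26 GPa = 2.6 × 10¹⁰ Pa
Substitute:
  tau = (2.6 × 10¹⁰) × 0.0004225
  tau = 1.098 × 10⁷ Pa
Convert: tau = 1.098 × 10⁷ Pa = 10.98 MPa
Final answer: tau = 10.98 MPa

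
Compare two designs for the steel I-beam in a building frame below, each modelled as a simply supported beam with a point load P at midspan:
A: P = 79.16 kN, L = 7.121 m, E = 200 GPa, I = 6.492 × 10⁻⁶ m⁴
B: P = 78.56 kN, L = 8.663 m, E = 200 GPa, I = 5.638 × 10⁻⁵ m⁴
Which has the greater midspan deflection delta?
Model: a simply supported beam with a point load P at midspan, so delta = (P·L^3) / (48·E·I) (SI units).
  A: delta = (79160 × 7.121^3) / (48 × (2 × 10¹¹) × (6.492 × 10⁻⁶)) = 0.4586 m = 458.6 mm
  B: delta = (78560 × 8.663^3) / (48 × (2 × 10¹¹) × (5.638 × 10⁻⁵)) = 0.09436 m = 94.36 mm
458.6 mm > 94.36 mm, so A is larger.
Final answer: A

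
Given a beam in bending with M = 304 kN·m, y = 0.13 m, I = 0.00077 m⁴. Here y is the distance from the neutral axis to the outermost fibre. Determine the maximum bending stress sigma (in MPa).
Model: a beam in bending, so sigma = (M·y) / I.
Convert to SI units:
  M = 304 kN·m = 304000 N·m
Substitute:
  sigma = (304000 × 0.13) / 0.00077
  sigma = 5.132 × 10⁷ Pa
Convert: sigma = 5.132 × 10⁷ Pa = 51.32 MPa
Final answer: sigma = 51.32 MPa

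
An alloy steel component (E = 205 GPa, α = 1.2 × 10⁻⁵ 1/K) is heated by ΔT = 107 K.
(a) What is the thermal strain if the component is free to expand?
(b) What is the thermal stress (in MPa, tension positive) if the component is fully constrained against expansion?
(a) Free thermal strain ε_th = α·ΔT = (1.2 × 10⁻⁵) × 107 = 0.001284
(b) Fully constrained, the expansion is suppressed, so σ = -E·α·ΔT. Convert E = 205 GPa = 2.05 × 10¹¹ Pa.
  σ = -(2.05 × 10¹¹) × (1.2 × 10⁻⁵) × 107 = -2.632 × 10⁸ Pa = -263.2 MPa (compressive)
Final answer: (a) ε_th = 0.001284, (b) σ = -263.2 MPa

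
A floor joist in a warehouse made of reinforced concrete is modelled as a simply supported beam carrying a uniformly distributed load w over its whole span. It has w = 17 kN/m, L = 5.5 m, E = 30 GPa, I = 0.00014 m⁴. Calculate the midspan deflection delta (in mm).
Model: a simply supported beam carrying a uniformly distributed load w over its whole span, so delta = (5·w·L^4) / (384·E·I).
Convert to SI units:
  w = 17 kN/m = 17000 N/m
  E = 30 GPa = 3 × 10¹⁰ Pa
Substitute:
  delta = (5 × 17000 × 5.5^4) / (384 × (3 × 10¹⁰) × 0.00014)
  delta = 0.04823 m
Convert: delta = 0.04823 m = 48.23 mm
Final answer: delta = 48.23 mm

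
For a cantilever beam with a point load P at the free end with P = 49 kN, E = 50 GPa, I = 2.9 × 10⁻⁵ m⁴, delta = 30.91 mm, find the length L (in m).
Model: a cantilever beam with a point load P at the free end, so delta = (P·L^3) / (3·E·I).
Solve for L: L = ((3·delta·E·I) / P)^(1/3).
Convert to SI units:
  P = 49 kN = 49000 N
  E = 50 GPa = 5 × 10¹⁰ Pa
  delta = 30.91 mm = 0.03091 m
Substitute:
  L = ((3 × 0.03091 × (5 × 10¹⁰) × (2.9 × 10⁻⁵)) / 49000)^(1/3)
  L = 1.4 m
Final answer: L = 1.4 m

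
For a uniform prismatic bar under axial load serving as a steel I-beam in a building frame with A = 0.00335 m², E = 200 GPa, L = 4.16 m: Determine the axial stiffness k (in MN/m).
Model: a uniform prismatic bar under axial load, so k = (A·E) / L.
Convert to SI units:
  E = 200 GPa = 2 × 10¹¹ Pa
Substitute:
  k = (0.00335 × (2 × 10¹¹)) / 4.16
  k = 1.611 × 10⁸ N/m
Convert: k = 1.611 × 10⁸ N/m = 161.1 MN/m
Final answer: k = 161.1 MN/m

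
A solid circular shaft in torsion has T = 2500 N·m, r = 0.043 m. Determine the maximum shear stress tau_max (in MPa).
Model: a solid circular shaft in torsion, so tau_max = (2·T) / (π·r^3).
Substitute:
  tau_max = (2 × 2500) / (π × 0.043^3)
  tau_max = 2.002 × 10⁷ Pa
Convert: tau_max = 2.002 × 10⁷ Pa = 20.02 MPa
Final answer: tau_max = 20.02 MPa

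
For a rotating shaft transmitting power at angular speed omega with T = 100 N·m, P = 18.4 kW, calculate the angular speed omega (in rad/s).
Model: a rotating shaft transmitting power at angular speed omega, so P = T·omega.
Solve for omega: omega = P / T.
Convert to SI units:
  P = 18.4 kW = 18400 W
Substitute:
  omega = 18400 / 100
  omega = 184 rad/s
Final answer: omega = 184 rad/s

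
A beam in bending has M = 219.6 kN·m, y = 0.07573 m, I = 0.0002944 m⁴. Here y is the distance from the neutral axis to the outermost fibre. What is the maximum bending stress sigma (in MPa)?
Model: a beam in bending, so sigma = (M·y) / I.
Convert to SI units:
  M = 219.6 kN·m = 219600 N·m
Substitute:
  sigma = (219600 × 0.07573) / 0.0002944
  sigma = 5.649 × 10⁷ Pa
Convert: sigma = 5.649 × 10⁷ Pa = 56.49 MPa
Final answer: sigma = 56.49 MPa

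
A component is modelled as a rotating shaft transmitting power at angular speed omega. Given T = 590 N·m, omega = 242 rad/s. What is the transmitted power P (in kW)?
Model: a rotating shaft transmitting power at angular speed omega, so P = T·omega.
Substitute:
  P = 590 × 242
  P = 142800 W
Convert: P = 142800 W = 142.8 kW
Final answer: P = 142.8 kW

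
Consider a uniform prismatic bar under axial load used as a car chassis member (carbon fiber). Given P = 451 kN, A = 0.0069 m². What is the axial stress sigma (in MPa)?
Model: a uniform prismatic bar under axial load, so sigma = P / A.
Convert to SI units:
  P = 451 kN = 451000 N
Substitute:
  sigma = 451000 / 0.0069
  sigma = 6.536 × 10⁷ Pa
Convert: sigma = 6.536 × 10⁷ Pa = 65.36 MPa
Final answer: sigma = 65.36 MPa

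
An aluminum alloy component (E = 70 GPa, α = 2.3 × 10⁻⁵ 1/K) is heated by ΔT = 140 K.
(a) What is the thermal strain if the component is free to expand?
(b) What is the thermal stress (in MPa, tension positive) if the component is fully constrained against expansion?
(a) Free thermal strain ε_th = α·ΔT = (2.3 × 10⁻⁵) × 140 = 0.00322
(b) Fully constrained, the expansion is suppressed, so σ = -E·α·ΔT. Convert E = 70 GPa = 7 × 10¹⁰ Pa.
  σ = -(7 × 10¹⁰) × (2.3 × 10⁻⁵) × 140 = -2.254 × 10⁸ Pa = -225.4 MPa (compressive)
Final answer: (a) ε_th = 0.00322, (b) σ = -225.4 MPa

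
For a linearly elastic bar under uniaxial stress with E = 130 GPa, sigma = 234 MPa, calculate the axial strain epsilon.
Model: a linearly elastic bar under uniaxial stress, so sigma = E·epsilon.
Solve for epsilon: epsilon = sigma / E.
Convert to SI units:
  E = 130 GPa = 1.3 × 10¹¹ Pa
  sigma = 234 MPa = 2.34 × 10⁸ Pa
Substitute:
  epsilon = (2.34 × 10⁸) / (1.3 × 10¹¹)
  epsilon = 0.0018
Final answer: epsilon = 0.0018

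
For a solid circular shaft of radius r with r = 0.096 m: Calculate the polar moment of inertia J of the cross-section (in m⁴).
Model: a solid circular shaft of radius r, so J = (π·r^4) / 2.
Substitute:
  J = (π × 0.096^4) / 2
  J = 0.0001334 m⁴
Final answer: J = 0.0001334 m⁴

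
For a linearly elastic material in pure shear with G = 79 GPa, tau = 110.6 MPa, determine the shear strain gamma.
Model: a linearly elastic material in pure shear, so tau = G·gamma.
Solve for gamma: gamma = tau / G.
Convert to SI units:
  G = 79 GPa = 7.9 × 10¹⁰ Pa
  tau = 110.6 MPa = 1.106 × 10⁸ Pa
Substitute:
  gamma = (1.106 × 10⁸) / (7.9 × 10¹⁰)
  gamma = 0.0014
Final answer: gamma = 0.0014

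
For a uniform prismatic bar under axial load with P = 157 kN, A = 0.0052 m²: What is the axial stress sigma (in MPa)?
Model: a uniform prismatic bar under axial load, so sigma = P / A.
Convert to SI units:
  P = 157 kN = 157000 N
Substitute:
  sigma = 157000 / 0.0052
  sigma = 3.019 × 10⁷ Pa
Convert: sigma = 3.019 × 10⁷ Pa = 30.19 MPa
Final answer: sigma = 30.19 MPa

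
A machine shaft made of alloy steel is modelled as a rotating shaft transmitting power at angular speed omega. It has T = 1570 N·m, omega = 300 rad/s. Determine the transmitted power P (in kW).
Model: a rotating shaft transmitting power at angular speed omega, so P = T·omega.
Substitute:
  P = 1570 × 300
  P = 471000 W
Convert: P = 471000 W = 471 kW
Final answer: P = 471 kW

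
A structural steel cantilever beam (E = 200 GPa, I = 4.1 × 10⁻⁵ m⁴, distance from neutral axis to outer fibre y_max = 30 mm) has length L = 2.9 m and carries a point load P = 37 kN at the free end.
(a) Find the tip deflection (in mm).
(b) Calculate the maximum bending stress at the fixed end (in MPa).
(a) Tip deflection of a cantilever with an end point load: δ = P·L^3 / (3·E·I). Convert P = 37 kN = 37000 N, E = 200 GPa = 2 × 10¹¹ Pa.
  δ = (37000 × 2.9^3) / (3 × (2 × 10¹¹) × (4.1 × 10⁻⁵)) = 0.03668 m = 36.68 mm
(b) Maximum bending moment at the fixed end: M = P·L = 37000 × 2.9 = 107300 N·m. Convert y_max = 30 mm = 0.03 m.
  σ = M·y_max / I = (107300 × 0.03) / (4.1 × 10⁻⁵) = 7.851 × 10⁷ Pa = 78.51 MPa
Final answer: (a) δ = 36.68 mm, (b) σ = 78.51 MPa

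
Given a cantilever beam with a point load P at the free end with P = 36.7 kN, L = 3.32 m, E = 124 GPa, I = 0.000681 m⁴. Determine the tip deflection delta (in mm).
Model: a cantilever beam with a point load P at the free end, so delta = (P·L^3) / (3·E·I).
Convert to SI units:
  P = 36.7 kN = 36700 N
  E = 124 GPa = 1.24 × 10¹¹ Pa
Substitute:
  delta = (36700 × 3.32^3) / (3 × (1.24 × 10¹¹) × 0.000681)
  delta = 0.005301 m
Convert: delta = 0.005301 m = 5.301 mm
Final answer: delta = 5.301 mm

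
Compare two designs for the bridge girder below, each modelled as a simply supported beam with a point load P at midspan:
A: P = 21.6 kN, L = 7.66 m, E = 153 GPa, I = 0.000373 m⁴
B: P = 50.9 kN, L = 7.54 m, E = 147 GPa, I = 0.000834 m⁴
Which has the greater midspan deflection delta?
Model: a simply supported beam with a point load P at midspan, so delta = (P·L^3) / (48·E·I) (SI units).
  A: delta = (21600 × 7.66^3) / (48 × (1.53 × 10¹¹) × 0.000373) = 0.003544 m = 3.544 mm
  B: delta = (50900 × 7.54^3) / (48 × (1.47 × 10¹¹) × 0.000834) = 0.003708 m = 3.708 mm
3.708 mm > 3.544 mm, so B is larger.
Final answer: B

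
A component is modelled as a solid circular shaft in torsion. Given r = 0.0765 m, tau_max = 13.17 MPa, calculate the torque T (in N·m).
Model: a solid circular shaft in torsion, so tau_max = (2·T) / (π·r^3).
Solve for T: T = (π·tau_max·r^3) / 2.
Convert to SI units:
  tau_max = 13.17 MPa = 1.317 × 10⁷ Pa
Substitute:
  T = (π × (1.317 × 10⁷) × 0.0765^3) / 2
  T = 9262 N·m
Final answer: T = 9262 N·m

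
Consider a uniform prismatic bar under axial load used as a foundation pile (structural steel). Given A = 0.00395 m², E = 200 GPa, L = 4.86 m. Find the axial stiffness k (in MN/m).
Model: a uniform prismatic bar under axial load, so k = (A·E) / L.
Convert to SI units:
  E = 200 GPa = 2 × 10¹¹ Pa
Substitute:
  k = (0.00395 × (2 × 10¹¹)) / 4.86
  k = 1.626 × 10⁸ N/m
Convert: k = 1.626 × 10⁸ N/m = 162.6 MN/m
Final answer: k = 162.6 MN/m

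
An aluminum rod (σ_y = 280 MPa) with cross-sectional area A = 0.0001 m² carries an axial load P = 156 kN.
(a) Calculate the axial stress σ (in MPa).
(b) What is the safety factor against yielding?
(a) Axial stress σ = P/A. Convert P = 156 kN = 156000 N.
  σ = 156000 / 0.0001 = 1.56 × 10⁹ Pa = 1560 MPa
(b) Safety factor SF = σ_y/σ = 280 / 1560 = 0.1795
Final answer: (a) σ = 1560 MPa, (b) SF = 0.1795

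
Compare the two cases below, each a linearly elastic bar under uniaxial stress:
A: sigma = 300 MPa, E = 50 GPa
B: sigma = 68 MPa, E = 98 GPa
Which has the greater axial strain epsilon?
Model: a linearly elastic bar under uniaxial stress, so epsilon = sigma / E (SI units).
  A: epsilon = (3 × 10⁸) / (5 × 10¹⁰) = 0.006
  B: epsilon = (6.8 × 10⁷) / (9.8 × 10¹⁰) = 0.0006939
0.006 > 0.0006939, so A is larger.
Final answer: A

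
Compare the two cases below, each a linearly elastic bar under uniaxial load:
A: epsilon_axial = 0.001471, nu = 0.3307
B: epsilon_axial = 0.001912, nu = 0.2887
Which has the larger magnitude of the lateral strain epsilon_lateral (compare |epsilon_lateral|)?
Model: a linearly elastic bar under uniaxial load, so epsilon_lateral = -nu·epsilon_axial (SI units).
  A: epsilon_lateral = -(0.3307 × 0.001471) = -0.0004865
  B: epsilon_lateral = -(0.2887 × 0.001912) = -0.000552
|epsilon_lateral|: A = 0.0004865, B = 0.000552, so B is larger in magnitude.
Final answer: B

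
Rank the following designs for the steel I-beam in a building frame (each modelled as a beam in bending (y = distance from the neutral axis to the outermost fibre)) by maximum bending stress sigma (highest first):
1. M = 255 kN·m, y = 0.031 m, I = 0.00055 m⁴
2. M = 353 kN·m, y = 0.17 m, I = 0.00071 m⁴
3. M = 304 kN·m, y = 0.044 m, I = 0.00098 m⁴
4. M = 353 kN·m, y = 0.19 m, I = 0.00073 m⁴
Model: a beam in bending (y = distance from the neutral axis to the outermost fibre), so sigma = (M·y) / I (SI units).
  Case 1: sigma = (255000 × 0.031) / 0.00055 = 1.437 × 10⁷ Pa = 14.37 MPa
  Case 2: sigma = (353000 × 0.17) / 0.00071 = 8.452 × 10⁷ Pa = 84.52 MPa
  Case 3: sigma = (304000 × 0.044) / 0.00098 = 1.365 × 10⁷ Pa = 13.65 MPa
  Case 4: sigma = (353000 × 0.19) / 0.00073 = 9.188 × 10⁷ Pa = 91.88 MPa
Ordering: 91.88 MPa (case 4) > 84.52 MPa (case 2) > 14.37 MPa (case 1) > 13.65 MPa (case 3)
Final answer: 4, 2, 1, 3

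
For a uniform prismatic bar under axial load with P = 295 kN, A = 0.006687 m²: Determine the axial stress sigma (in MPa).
Model: a uniform prismatic bar under axial load, so sigma = P / A.
Convert to SI units:
  P = 295 kN = 295000 N
Substitute:
  sigma = 295000 / 0.006687
  sigma = 4.412 × 10⁷ Pa
Convert: sigma = 4.412 × 10⁷ Pa = 44.12 MPa
Final answer: sigma = 44.12 MPa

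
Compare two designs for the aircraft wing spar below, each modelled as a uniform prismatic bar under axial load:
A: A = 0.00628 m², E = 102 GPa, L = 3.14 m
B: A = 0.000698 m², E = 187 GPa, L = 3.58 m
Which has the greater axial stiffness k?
Model: a uniform prismatic bar under axial load, so k = (A·E) / L (SI units).
  A: k = (0.00628 × (1.02 × 10¹¹)) / 3.14 = 2.04 × 10⁸ N/m = 204 MN/m
  B: k = (0.000698 × (1.87 × 10¹¹)) / 3.58 = 3.646 × 10⁷ N/m = 36.46 MN/m
204 MN/m > 36.46 MN/m, so A is larger.
Final answer: A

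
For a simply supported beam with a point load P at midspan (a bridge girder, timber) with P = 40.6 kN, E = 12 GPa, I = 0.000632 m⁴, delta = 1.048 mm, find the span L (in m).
Model: a simply supported beam with a point load P at midspan, so delta = (P·L^3) / (48·E·I).
Solve for L: L = ((48·delta·E·I) / P)^(1/3).
Convert to SI units:
  P = 40.6 kN = 40600 N
  E = 12 GPa = 1.2 × 10¹⁰ Pa
  delta = 1.048 mm = 0.001048 m
Substitute:
  L = ((48 × 0.001048 × (1.2 × 10¹⁰) × 0.000632) / 40600)^(1/3)
  L = 2.11 m
Final answer: L = 2.11 m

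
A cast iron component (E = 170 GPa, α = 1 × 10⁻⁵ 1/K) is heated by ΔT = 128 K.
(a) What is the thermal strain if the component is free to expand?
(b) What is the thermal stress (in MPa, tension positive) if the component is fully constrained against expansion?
(a) Free thermal strain ε_th = α·ΔT = (1 × 10⁻⁵) × 128 = 0.00128
(b) Fully constrained, the expansion is suppressed, so σ = -E·α·ΔT. Convert E = 170 GPa = 1.7 × 10¹¹ Pa.
  σ = -(1.7 × 10¹¹) × (1 × 10⁻⁵) × 128 = -2.176 × 10⁸ Pa = -217.6 MPa (compressive)
Final answer: (a) ε_th = 0.00128, (b) σ = -217.6 MPa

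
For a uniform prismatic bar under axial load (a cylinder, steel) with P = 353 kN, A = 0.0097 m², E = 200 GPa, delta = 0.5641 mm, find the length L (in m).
Model: a uniform prismatic bar under axial load, so delta = (P·L) / (A·E).
Solve for L: L = (delta·A·E) / P.
Convert to SI units:
  P = 353 kN = 353000 N
  E = 200 GPa = 2 × 10¹¹ Pa
  delta = 0.5641 mm = 0.0005641 m
Substitute:
  L = (0.0005641 × 0.0097 × (2 × 10¹¹)) / 353000
  L = 3.1 m
Final answer: L = 3.1 m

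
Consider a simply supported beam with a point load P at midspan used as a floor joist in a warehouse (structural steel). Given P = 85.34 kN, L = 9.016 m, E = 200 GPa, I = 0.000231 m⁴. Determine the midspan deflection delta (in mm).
Model: a simply supported beam with a point load P at midspan, so delta = (P·L^3) / (48·E·I).
Convert to SI units:
  P = 85.34 kN = 85340 N
  E = 200 GPa = 2 × 10¹¹ Pa
Substitute:
  delta = (85340 × 9.016^3) / (48 × (2 × 10¹¹) × 0.000231)
  delta = 0.0282 m
Convert: delta = 0.0282 m = 28.2 mm
Final answer: delta = 28.2 mm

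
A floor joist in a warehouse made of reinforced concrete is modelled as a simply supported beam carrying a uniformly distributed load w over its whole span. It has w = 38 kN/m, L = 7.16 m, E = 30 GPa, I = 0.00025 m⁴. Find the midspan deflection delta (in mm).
Model: a simply supported beam carrying a uniformly distributed load w over its whole span, so delta = (5·w·L^4) / (384·E·I).
Convert to SI units:
  w = 38 kN/m = 38000 N/m
  E = 30 GPa = 3 × 10¹⁰ Pa
Substitute:
  delta = (5 × 38000 × 7.16^4) / (384 × (3 × 10¹⁰) × 0.00025)
  delta = 0.1734 m
Convert: delta = 0.1734 m = 173.4 mm
Final answer: delta = 173.4 mm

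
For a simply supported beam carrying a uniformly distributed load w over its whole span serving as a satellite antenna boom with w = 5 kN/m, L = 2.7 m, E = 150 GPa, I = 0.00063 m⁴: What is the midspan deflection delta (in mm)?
Model: a simply supported beam carrying a uniformly distributed load w over its whole span, so delta = (5·w·L^4) / (384·E·I).
Convert to SI units:
  w = 5 kN/m = 5000 N/m
  E = 150 GPa = 1.5 × 10¹¹ Pa
Substitute:
  delta = (5 × 5000 × 2.7^4) / (384 × (1.5 × 10¹¹) × 0.00063)
  delta = 3.661 × 10⁻⁵ m
Convert: delta = 3.661 × 10⁻⁵ m = 0.03661 mm
Final answer: delta = 0.03661 mm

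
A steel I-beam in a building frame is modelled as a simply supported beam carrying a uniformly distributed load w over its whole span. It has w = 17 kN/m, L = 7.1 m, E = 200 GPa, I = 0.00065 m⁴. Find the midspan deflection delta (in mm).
Model: a simply supported beam carrying a uniformly distributed load w over its whole span, so delta = (5·w·L^4) / (384·E·I).
Convert to SI units:
  w = 17 kN/m = 17000 N/m
  E = 200 GPa = 2 × 10¹¹ Pa
Substitute:
  delta = (5 × 17000 × 7.1^4) / (384 × (2 × 10¹¹) × 0.00065)
  delta = 0.004327 m
Convert: delta = 0.004327 m = 4.327 mm
Final answer: delta = 4.327 mm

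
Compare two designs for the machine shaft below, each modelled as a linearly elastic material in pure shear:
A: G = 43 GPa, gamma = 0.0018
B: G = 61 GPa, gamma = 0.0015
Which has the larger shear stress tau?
Model: a linearly elastic material in pure shear, so tau = G·gamma (SI units).
  A: tau = (4.3 × 10¹⁰) × 0.0018 = 7.74 × 10⁷ Pa = 77.4 MPa
  B: tau = (6.1 × 10¹⁰) × 0.0015 = 9.15 × 10⁷ Pa = 91.5 MPa
91.5 MPa > 77.4 MPa, so B is larger.
Final answer: B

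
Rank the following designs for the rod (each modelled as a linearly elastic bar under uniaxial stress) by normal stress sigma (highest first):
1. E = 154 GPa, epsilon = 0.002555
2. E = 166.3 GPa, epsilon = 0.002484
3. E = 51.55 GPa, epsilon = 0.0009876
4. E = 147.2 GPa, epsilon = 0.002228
Model: a linearly elastic bar under uniaxial stress, so sigma = E·epsilon (SI units).
  Case 1: sigma = (1.54 × 10¹¹) × 0.002555 = 3.935 × 10⁸ Pa = 393.5 MPa
  Case 2: sigma = (1.663 × 10¹¹) × 0.002484 = 4.131 × 10⁸ Pa = 413.1 MPa
  Case 3: sigma = (5.155 × 10¹⁰) × 0.0009876 = 5.091 × 10⁷ Pa = 50.91 MPa
  Case 4: sigma = (1.472 × 10¹¹) × 0.002228 = 3.28 × 10⁸ Pa = 328 MPa
Ordering: 413.1 MPa (case 2) > 393.5 MPa (case 1) > 328 MPa (case 4) > 50.91 MPa (case 3)
Final answer: 2, 1, 4, 3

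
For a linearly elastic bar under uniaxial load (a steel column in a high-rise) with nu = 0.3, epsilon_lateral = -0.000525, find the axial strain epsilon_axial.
Model: a linearly elastic bar under uniaxial load, so epsilon_lateral = -nu·epsilon_axial.
Solve for epsilon_axial: epsilon_axial = -epsilon_lateral / nu.
Substitute:
  epsilon_axial = -(-0.000525) / 0.3
  epsilon_axial = 0.00175
Final answer: epsilon_axial = 0.00175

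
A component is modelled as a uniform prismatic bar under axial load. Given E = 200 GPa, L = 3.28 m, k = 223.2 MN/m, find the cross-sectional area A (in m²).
Model: a uniform prismatic bar under axial load, so k = (A·E) / L.
Solve for A: A = (k·L) / E.
Convert to SI units:
  E = 200 GPa = 2 × 10¹¹ Pa
  k = 223.2 MN/m = 2.232 × 10⁸ N/m
Substitute:
  A = ((2.232 × 10⁸) × 3.28) / (2 × 10¹¹)
  A = 0.00366 m²
Final answer: A = 0.00366 m²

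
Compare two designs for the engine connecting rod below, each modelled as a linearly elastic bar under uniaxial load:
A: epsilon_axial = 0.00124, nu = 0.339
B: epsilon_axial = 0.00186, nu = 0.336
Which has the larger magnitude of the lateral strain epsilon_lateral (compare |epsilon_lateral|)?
Model: a linearly elastic bar under uniaxial load, so epsilon_lateral = -nu·epsilon_axial (SI units).
  A: epsilon_lateral = -(0.339 × 0.00124) = -0.0004204
  B: epsilon_lateral = -(0.336 × 0.00186) = -0.000625
|epsilon_lateral|: A = 0.0004204, B = 0.000625, so B is larger in magnitude.
Final answer: B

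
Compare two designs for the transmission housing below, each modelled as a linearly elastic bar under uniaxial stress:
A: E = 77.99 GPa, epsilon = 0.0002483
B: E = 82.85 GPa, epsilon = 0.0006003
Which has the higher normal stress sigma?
Model: a linearly elastic bar under uniaxial stress, so sigma = E·epsilon (SI units).
  A: sigma = (7.799 × 10¹⁰) × 0.0002483 = 1.936 × 10⁷ Pa = 19.36 MPa
  B: sigma = (8.285 × 10¹⁰) × 0.0006003 = 4.973 × 10⁷ Pa = 49.73 MPa
49.73 MPa > 19.36 MPa, so B is larger.
Final answer: B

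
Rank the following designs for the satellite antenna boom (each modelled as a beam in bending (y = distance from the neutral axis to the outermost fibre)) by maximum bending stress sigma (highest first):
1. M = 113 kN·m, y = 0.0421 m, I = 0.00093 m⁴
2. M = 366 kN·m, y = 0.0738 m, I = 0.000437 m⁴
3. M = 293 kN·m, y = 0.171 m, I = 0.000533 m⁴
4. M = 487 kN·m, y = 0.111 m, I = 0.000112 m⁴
Model: a beam in bending (y = distance from the neutral axis to the outermost fibre), so sigma = (M·y) / I (SI units).
  Case 1: sigma = (113000 × 0.0421) / 0.00093 = 5.115 × 10⁶ Pa = 5.115 MPa
  Case 2: sigma = (366000 × 0.0738) / 0.000437 = 6.181 × 10⁷ Pa = 61.81 MPa
  Case 3: sigma = (293000 × 0.171) / 0.000533 = 9.4 × 10⁷ Pa = 94 MPa
  Case 4: sigma = (487000 × 0.111) / 0.000112 = 4.827 × 10⁸ Pa = 482.7 MPa
Ordering: 482.7 MPa (case 4) > 94 MPa (case 3) > 61.81 MPa (case 2) > 5.115 MPa (case 1)
Final answer: 4, 3, 2, 1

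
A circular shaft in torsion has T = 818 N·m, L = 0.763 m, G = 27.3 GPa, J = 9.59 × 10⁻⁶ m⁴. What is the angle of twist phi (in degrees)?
Model: a circular shaft in torsion, so phi = (T·L) / (G·J).
Convert to SI units:
  G = 27.3 GPa = 2.73 × 10¹⁰ Pa
Substitute:
  phi = (818 × 0.763) / ((2.73 × 10¹⁰) × (9.59 × 10⁻⁶))
  phi = 0.002384 rad
Convert to degrees: phi = 0.002384 × 180/π = 0.1366°
Final answer: phi = 0.1366°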